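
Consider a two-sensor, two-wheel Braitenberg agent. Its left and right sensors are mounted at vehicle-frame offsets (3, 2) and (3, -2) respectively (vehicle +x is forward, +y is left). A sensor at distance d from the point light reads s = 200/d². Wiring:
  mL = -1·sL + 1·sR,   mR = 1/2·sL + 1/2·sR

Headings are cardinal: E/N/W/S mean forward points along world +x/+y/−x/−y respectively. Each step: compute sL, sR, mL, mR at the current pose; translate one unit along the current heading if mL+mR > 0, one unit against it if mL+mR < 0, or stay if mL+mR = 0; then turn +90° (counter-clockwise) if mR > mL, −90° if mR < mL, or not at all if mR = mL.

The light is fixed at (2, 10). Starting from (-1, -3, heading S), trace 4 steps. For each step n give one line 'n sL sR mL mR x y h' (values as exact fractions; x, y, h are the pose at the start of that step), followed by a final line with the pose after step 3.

0 200/257 200/281 -4800/72217 53800/72217 -1 -3 S
1 25/18 25/32 -175/288 625/576 -1 -4 E
2 200/137 200/121 3200/16577 25800/16577 0 -4 N
3 4/5 100/73 208/365 396/365 0 -3 W
final -1 -3 S

n=0: pose=(-1,-3,S); sL=200/257, sR=200/281; mL=-4800/72217, mR=53800/72217; mL+mR=49000/72217 → advance +1; mR−mL=58600/72217 → turn +1·90°
n=1: pose=(-1,-4,E); sL=25/18, sR=25/32; mL=-175/288, mR=625/576; mL+mR=275/576 → advance +1; mR−mL=325/192 → turn +1·90°
n=2: pose=(0,-4,N); sL=200/137, sR=200/121; mL=3200/16577, mR=25800/16577; mL+mR=29000/16577 → advance +1; mR−mL=22600/16577 → turn +1·90°
n=3: pose=(0,-3,W); sL=4/5, sR=100/73; mL=208/365, mR=396/365; mL+mR=604/365 → advance +1; mR−mL=188/365 → turn +1·90°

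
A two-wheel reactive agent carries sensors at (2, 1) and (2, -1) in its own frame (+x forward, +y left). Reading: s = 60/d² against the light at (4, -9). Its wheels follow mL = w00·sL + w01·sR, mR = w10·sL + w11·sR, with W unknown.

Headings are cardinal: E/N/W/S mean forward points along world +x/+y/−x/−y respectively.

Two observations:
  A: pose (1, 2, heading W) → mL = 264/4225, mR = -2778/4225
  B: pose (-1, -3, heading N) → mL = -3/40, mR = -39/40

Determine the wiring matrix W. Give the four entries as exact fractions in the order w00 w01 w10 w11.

1/2 -1/2 -1 -1/2

obs A: pose=(1,2,W) → sL=12/25, sR=60/169, mL=264/4225, mR=-2778/4225
obs B: pose=(-1,-3,N) → sL=3/5, sR=3/4, mL=-3/40, mR=-39/40
sensor matrix S = [[12/25, 60/169], [3/5, 3/4]]; det S = 621/4225
solve [mL_A; mL_B] = S·[w00; w01] and [mR_A; mR_B] = S·[w10; w11]:
  w00 = 1/2, w01 = -1/2, w10 = -1, w11 = -1/2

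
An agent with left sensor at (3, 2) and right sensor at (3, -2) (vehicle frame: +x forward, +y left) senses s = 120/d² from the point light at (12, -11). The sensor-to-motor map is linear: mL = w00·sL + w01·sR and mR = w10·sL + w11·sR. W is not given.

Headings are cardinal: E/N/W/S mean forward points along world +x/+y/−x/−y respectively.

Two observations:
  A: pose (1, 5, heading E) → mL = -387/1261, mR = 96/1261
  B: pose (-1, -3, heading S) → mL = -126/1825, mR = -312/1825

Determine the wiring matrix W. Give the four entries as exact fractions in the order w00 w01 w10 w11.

obs A: pose=(1,5,E) → sL=30/97, sR=6/13, mL=-387/1261, mR=96/1261
obs B: pose=(-1,-3,S) → sL=60/73, sR=12/25, mL=-126/1825, mR=-312/1825
sensor matrix S = [[30/97, 6/13], [60/73, 12/25]]; det S = -106272/460265
solve [mL_A; mL_B] = S·[w00; w01] and [mR_A; mR_B] = S·[w10; w11]:
  w00 = 1/2, w01 = -1, w10 = -1/2, w11 = 1/2

1/2 -1 -1/2 1/2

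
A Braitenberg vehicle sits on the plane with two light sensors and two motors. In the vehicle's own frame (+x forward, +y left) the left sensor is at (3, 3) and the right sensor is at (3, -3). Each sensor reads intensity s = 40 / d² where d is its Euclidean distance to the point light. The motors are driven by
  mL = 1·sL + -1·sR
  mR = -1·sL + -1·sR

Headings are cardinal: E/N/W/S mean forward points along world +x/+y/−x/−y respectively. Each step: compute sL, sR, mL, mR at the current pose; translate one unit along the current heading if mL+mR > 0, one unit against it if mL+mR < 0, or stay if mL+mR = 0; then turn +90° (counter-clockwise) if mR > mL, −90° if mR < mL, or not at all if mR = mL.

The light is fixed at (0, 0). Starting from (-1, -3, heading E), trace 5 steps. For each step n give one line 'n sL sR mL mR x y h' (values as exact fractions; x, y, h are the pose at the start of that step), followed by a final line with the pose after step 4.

n=0: pose=(-1,-3,E); sL=10, sR=1; mL=9, mR=-11; mL+mR=-2 → advance -1; mR−mL=-20 → turn -1·90°
n=1: pose=(-2,-3,S); sL=40/37, sR=40/61; mL=960/2257, mR=-3920/2257; mL+mR=-80/61 → advance -1; mR−mL=-80/37 → turn -1·90°
n=2: pose=(-2,-2,W); sL=4/5, sR=20/13; mL=-48/65, mR=-152/65; mL+mR=-40/13 → advance -1; mR−mL=-8/5 → turn -1·90°
n=3: pose=(-1,-2,N); sL=40/17, sR=8; mL=-96/17, mR=-176/17; mL+mR=-16 → advance -1; mR−mL=-80/17 → turn -1·90°
n=4: pose=(-1,-3,E); sL=10, sR=1; mL=9, mR=-11; mL+mR=-2 → advance -1; mR−mL=-20 → turn -1·90°

0 10 1 9 -11 -1 -3 E
1 40/37 40/61 960/2257 -3920/2257 -2 -3 S
2 4/5 20/13 -48/65 -152/65 -2 -2 W
3 40/17 8 -96/17 -176/17 -1 -2 N
4 10 1 9 -11 -1 -3 E
final -2 -3 S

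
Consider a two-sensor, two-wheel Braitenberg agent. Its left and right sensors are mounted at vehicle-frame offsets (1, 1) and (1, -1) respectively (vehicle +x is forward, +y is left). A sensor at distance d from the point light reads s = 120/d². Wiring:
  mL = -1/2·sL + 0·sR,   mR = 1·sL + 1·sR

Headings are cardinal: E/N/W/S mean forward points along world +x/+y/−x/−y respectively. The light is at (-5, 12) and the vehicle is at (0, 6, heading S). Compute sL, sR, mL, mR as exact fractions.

left sensor world pos  = (1, 5); dL² = 85
right sensor world pos = (-1, 5); dR² = 65
sL = 120/85 = 24/17
sR = 120/65 = 24/13
mL = -1/2·sL + 0·sR = -12/17
mR = 1·sL + 1·sR = 720/221

24/17 24/13 -12/17 720/221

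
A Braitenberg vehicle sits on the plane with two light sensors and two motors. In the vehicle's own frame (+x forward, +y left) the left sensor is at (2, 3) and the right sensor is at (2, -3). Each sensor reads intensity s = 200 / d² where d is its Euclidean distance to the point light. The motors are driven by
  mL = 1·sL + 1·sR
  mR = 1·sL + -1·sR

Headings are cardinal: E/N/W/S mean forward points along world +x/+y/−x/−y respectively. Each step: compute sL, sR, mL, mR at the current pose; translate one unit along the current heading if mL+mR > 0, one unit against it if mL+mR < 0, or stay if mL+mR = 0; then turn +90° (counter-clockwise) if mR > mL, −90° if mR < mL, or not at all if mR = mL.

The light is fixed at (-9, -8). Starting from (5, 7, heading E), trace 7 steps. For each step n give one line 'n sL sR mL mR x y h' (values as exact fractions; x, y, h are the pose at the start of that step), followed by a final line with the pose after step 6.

n=0: pose=(5,7,E); sL=10/29, sR=1/2; mL=49/58, mR=-9/58; mL+mR=20/29 → advance +1; mR−mL=-1 → turn -1·90°
n=1: pose=(6,7,S); sL=200/493, sR=200/313; mL=161200/154309, mR=-36000/154309; mL+mR=400/493 → advance +1; mR−mL=-400/313 → turn -1·90°
n=2: pose=(6,6,W); sL=20/29, sR=100/229; mL=7480/6641, mR=1680/6641; mL+mR=40/29 → advance +1; mR−mL=-200/229 → turn -1·90°
n=3: pose=(5,6,N); sL=200/377, sR=40/109; mL=36880/41093, mR=6720/41093; mL+mR=400/377 → advance +1; mR−mL=-80/109 → turn -1·90°
n=4: pose=(5,7,E); sL=10/29, sR=1/2; mL=49/58, mR=-9/58; mL+mR=20/29 → advance +1; mR−mL=-1 → turn -1·90°
n=5: pose=(6,7,S); sL=200/493, sR=200/313; mL=161200/154309, mR=-36000/154309; mL+mR=400/493 → advance +1; mR−mL=-400/313 → turn -1·90°
n=6: pose=(6,6,W); sL=20/29, sR=100/229; mL=7480/6641, mR=1680/6641; mL+mR=40/29 → advance +1; mR−mL=-200/229 → turn -1·90°

0 10/29 1/2 49/58 -9/58 5 7 E
1 200/493 200/313 161200/154309 -36000/154309 6 7 S
2 20/29 100/229 7480/6641 1680/6641 6 6 W
3 200/377 40/109 36880/41093 6720/41093 5 6 N
4 10/29 1/2 49/58 -9/58 5 7 E
5 200/493 200/313 161200/154309 -36000/154309 6 7 S
6 20/29 100/229 7480/6641 1680/6641 6 6 W
final 5 6 N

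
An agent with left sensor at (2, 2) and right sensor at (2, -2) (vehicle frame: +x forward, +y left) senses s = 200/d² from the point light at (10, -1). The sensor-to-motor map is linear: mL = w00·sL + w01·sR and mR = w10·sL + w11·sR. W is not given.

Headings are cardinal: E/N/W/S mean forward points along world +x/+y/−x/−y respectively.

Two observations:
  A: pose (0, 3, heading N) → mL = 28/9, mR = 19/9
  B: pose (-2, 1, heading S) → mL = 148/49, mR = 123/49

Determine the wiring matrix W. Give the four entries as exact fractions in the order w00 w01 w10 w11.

obs A: pose=(0,3,N) → sL=10/9, sR=2, mL=28/9, mR=19/9
obs B: pose=(-2,1,S) → sL=2, sR=50/49, mL=148/49, mR=123/49
sensor matrix S = [[10/9, 2], [2, 50/49]]; det S = -1264/441
solve [mL_A; mL_B] = S·[w00; w01] and [mR_A; mR_B] = S·[w10; w11]:
  w00 = 1, w01 = 1, w10 = 1, w11 = 1/2

1 1 1 1/2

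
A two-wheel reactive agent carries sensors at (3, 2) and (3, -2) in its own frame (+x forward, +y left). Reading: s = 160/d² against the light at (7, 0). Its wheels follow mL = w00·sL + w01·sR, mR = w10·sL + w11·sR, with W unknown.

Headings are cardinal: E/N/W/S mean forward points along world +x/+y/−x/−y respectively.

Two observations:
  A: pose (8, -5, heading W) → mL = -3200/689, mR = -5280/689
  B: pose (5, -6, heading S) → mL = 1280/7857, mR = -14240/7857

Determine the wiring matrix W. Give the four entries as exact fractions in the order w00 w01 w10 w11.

1/2 -1/2 -1/2 -1/2

obs A: pose=(8,-5,W) → sL=160/53, sR=160/13, mL=-3200/689, mR=-5280/689
obs B: pose=(5,-6,S) → sL=160/81, sR=160/97, mL=1280/7857, mR=-14240/7857
sensor matrix S = [[160/53, 160/13], [160/81, 160/97]]; det S = -104652800/5413473
solve [mL_A; mL_B] = S·[w00; w01] and [mR_A; mR_B] = S·[w10; w11]:
  w00 = 1/2, w01 = -1/2, w10 = -1/2, w11 = -1/2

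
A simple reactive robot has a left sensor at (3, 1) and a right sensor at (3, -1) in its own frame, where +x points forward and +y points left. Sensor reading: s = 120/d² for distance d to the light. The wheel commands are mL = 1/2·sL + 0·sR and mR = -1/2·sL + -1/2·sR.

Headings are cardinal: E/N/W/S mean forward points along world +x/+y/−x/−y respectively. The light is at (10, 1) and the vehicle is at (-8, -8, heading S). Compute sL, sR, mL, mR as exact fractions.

left sensor world pos  = (-7, -11); dL² = 433
right sensor world pos = (-9, -11); dR² = 505
sL = 120/433 = 120/433
sR = 120/505 = 24/101
mL = 1/2·sL + 0·sR = 60/433
mR = -1/2·sL + -1/2·sR = -11256/43733

120/433 24/101 60/433 -11256/43733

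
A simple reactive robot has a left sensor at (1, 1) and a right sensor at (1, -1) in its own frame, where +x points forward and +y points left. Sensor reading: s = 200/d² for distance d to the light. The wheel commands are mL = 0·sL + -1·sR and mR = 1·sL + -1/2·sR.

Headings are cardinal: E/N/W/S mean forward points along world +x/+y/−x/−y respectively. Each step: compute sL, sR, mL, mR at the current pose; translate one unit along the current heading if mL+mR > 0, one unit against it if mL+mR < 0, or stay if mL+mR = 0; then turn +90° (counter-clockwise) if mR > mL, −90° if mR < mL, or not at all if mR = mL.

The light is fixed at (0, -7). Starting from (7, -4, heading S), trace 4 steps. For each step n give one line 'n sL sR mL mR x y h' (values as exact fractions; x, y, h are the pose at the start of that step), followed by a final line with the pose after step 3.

n=0: pose=(7,-4,S); sL=50/17, sR=5; mL=-5, mR=15/34; mL+mR=-155/34 → advance -1; mR−mL=185/34 → turn +1·90°
n=1: pose=(7,-3,E); sL=200/89, sR=200/73; mL=-200/73, mR=5700/6497; mL+mR=-12100/6497 → advance -1; mR−mL=23500/6497 → turn +1·90°
n=2: pose=(6,-3,N); sL=4, sR=100/37; mL=-100/37, mR=98/37; mL+mR=-2/37 → advance -1; mR−mL=198/37 → turn +1·90°
n=3: pose=(6,-4,W); sL=200/29, sR=200/41; mL=-200/41, mR=5300/1189; mL+mR=-500/1189 → advance -1; mR−mL=11100/1189 → turn +1·90°

0 50/17 5 -5 15/34 7 -4 S
1 200/89 200/73 -200/73 5700/6497 7 -3 E
2 4 100/37 -100/37 98/37 6 -3 N
3 200/29 200/41 -200/41 5300/1189 6 -4 W
final 7 -4 S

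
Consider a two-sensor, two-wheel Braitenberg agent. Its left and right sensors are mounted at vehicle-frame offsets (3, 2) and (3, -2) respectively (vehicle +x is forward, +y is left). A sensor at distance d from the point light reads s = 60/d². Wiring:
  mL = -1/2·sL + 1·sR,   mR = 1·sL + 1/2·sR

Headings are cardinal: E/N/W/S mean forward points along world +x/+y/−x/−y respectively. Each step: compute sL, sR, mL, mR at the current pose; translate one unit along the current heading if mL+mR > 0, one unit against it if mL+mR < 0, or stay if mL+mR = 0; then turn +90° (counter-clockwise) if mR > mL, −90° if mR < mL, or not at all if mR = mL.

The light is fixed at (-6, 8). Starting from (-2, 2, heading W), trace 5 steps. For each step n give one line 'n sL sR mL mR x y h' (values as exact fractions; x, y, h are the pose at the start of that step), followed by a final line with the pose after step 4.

0 12/13 60/17 678/221 594/221 -2 2 W
1 6 30/17 -21/17 117/17 -3 2 N
2 60/49 20/3 890/147 670/147 -3 3 W
3 15 3 -9/2 33/2 -4 3 N
4 60/37 12 414/37 282/37 -4 4 W
final -5 4 N

n=0: pose=(-2,2,W); sL=12/13, sR=60/17; mL=678/221, mR=594/221; mL+mR=1272/221 → advance +1; mR−mL=-84/221 → turn -1·90°
n=1: pose=(-3,2,N); sL=6, sR=30/17; mL=-21/17, mR=117/17; mL+mR=96/17 → advance +1; mR−mL=138/17 → turn +1·90°
n=2: pose=(-3,3,W); sL=60/49, sR=20/3; mL=890/147, mR=670/147; mL+mR=520/49 → advance +1; mR−mL=-220/147 → turn -1·90°
n=3: pose=(-4,3,N); sL=15, sR=3; mL=-9/2, mR=33/2; mL+mR=12 → advance +1; mR−mL=21 → turn +1·90°
n=4: pose=(-4,4,W); sL=60/37, sR=12; mL=414/37, mR=282/37; mL+mR=696/37 → advance +1; mR−mL=-132/37 → turn -1·90°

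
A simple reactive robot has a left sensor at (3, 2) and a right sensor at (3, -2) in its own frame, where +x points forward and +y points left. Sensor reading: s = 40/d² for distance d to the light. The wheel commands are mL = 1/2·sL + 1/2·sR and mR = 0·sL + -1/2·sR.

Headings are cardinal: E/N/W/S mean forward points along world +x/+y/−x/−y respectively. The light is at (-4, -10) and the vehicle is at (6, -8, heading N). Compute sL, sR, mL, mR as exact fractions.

40/89 40/169 5160/15041 -20/169

left sensor world pos  = (4, -5); dL² = 89
right sensor world pos = (8, -5); dR² = 169
sL = 40/89 = 40/89
sR = 40/169 = 40/169
mL = 1/2·sL + 1/2·sR = 5160/15041
mR = 0·sL + -1/2·sR = -20/169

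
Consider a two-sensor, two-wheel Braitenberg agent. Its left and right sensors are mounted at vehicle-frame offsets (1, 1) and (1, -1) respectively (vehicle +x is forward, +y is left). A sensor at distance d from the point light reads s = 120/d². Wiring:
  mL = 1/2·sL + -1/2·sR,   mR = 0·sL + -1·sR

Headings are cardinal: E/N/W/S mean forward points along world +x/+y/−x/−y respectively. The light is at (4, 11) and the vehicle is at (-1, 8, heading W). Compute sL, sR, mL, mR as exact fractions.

left sensor world pos  = (-2, 7); dL² = 52
right sensor world pos = (-2, 9); dR² = 40
sL = 120/52 = 30/13
sR = 120/40 = 3
mL = 1/2·sL + -1/2·sR = -9/26
mR = 0·sL + -1·sR = -3

30/13 3 -9/26 -3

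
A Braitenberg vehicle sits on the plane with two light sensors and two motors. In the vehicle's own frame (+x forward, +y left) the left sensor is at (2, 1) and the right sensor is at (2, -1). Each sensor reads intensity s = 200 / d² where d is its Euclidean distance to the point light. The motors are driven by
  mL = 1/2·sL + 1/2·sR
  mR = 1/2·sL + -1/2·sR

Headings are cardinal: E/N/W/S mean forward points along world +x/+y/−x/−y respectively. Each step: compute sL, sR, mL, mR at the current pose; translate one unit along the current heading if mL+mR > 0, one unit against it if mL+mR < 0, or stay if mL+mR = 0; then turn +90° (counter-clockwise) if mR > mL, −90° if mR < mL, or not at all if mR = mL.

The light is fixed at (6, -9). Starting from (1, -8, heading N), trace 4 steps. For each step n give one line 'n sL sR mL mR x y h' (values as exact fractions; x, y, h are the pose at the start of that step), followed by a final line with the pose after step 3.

0 40/9 8 56/9 -16/9 1 -8 N
1 100/9 20 140/9 -40/9 1 -7 E
2 200/9 8 136/9 64/9 2 -7 S
3 50/9 5 95/18 5/18 2 -8 W
final 1 -8 N

n=0: pose=(1,-8,N); sL=40/9, sR=8; mL=56/9, mR=-16/9; mL+mR=40/9 → advance +1; mR−mL=-8 → turn -1·90°
n=1: pose=(1,-7,E); sL=100/9, sR=20; mL=140/9, mR=-40/9; mL+mR=100/9 → advance +1; mR−mL=-20 → turn -1·90°
n=2: pose=(2,-7,S); sL=200/9, sR=8; mL=136/9, mR=64/9; mL+mR=200/9 → advance +1; mR−mL=-8 → turn -1·90°
n=3: pose=(2,-8,W); sL=50/9, sR=5; mL=95/18, mR=5/18; mL+mR=50/9 → advance +1; mR−mL=-5 → turn -1·90°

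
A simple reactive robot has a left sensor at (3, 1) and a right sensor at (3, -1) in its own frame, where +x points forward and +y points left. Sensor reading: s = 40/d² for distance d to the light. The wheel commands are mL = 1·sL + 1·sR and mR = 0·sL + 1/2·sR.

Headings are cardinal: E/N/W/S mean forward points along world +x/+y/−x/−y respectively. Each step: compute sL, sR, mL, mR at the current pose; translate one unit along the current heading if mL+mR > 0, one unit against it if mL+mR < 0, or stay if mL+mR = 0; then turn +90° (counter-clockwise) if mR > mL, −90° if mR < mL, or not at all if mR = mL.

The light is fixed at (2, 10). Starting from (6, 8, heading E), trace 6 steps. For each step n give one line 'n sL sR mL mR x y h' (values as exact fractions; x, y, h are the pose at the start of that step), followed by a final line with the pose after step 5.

n=0: pose=(6,8,E); sL=4/5, sR=20/29; mL=216/145, mR=10/29; mL+mR=266/145 → advance +1; mR−mL=-166/145 → turn -1·90°
n=1: pose=(7,8,S); sL=40/61, sR=40/41; mL=4080/2501, mR=20/41; mL+mR=5300/2501 → advance +1; mR−mL=-2860/2501 → turn -1·90°
n=2: pose=(7,7,W); sL=2, sR=5; mL=7, mR=5/2; mL+mR=19/2 → advance +1; mR−mL=-9/2 → turn -1·90°
n=3: pose=(6,7,N); sL=40/9, sR=8/5; mL=272/45, mR=4/5; mL+mR=308/45 → advance +1; mR−mL=-236/45 → turn -1·90°
n=4: pose=(6,8,E); sL=4/5, sR=20/29; mL=216/145, mR=10/29; mL+mR=266/145 → advance +1; mR−mL=-166/145 → turn -1·90°
n=5: pose=(7,8,S); sL=40/61, sR=40/41; mL=4080/2501, mR=20/41; mL+mR=5300/2501 → advance +1; mR−mL=-2860/2501 → turn -1·90°

0 4/5 20/29 216/145 10/29 6 8 E
1 40/61 40/41 4080/2501 20/41 7 8 S
2 2 5 7 5/2 7 7 W
3 40/9 8/5 272/45 4/5 6 7 N
4 4/5 20/29 216/145 10/29 6 8 E
5 40/61 40/41 4080/2501 20/41 7 8 S
final 7 7 W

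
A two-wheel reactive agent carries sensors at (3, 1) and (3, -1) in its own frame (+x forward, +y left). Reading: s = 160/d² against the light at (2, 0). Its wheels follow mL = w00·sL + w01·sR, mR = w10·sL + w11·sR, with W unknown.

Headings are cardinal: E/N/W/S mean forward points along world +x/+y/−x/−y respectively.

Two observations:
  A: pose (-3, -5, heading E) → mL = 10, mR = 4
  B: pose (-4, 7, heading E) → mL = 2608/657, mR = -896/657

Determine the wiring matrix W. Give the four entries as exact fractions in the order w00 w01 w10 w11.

obs A: pose=(-3,-5,E) → sL=8, sR=4, mL=10, mR=4
obs B: pose=(-4,7,E) → sL=160/73, sR=32/9, mL=2608/657, mR=-896/657
sensor matrix S = [[8, 4], [160/73, 32/9]]; det S = 12928/657
solve [mL_A; mL_B] = S·[w00; w01] and [mR_A; mR_B] = S·[w10; w11]:
  w00 = 1, w01 = 1/2, w10 = 1, w11 = -1

1 1/2 1 -1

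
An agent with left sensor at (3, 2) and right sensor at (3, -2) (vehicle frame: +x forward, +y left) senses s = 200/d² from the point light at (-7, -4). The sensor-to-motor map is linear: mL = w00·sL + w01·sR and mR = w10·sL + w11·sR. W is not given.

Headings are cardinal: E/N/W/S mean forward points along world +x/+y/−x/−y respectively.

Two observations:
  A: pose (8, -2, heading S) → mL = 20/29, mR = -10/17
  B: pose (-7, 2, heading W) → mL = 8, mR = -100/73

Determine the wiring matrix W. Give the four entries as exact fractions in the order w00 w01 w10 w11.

1 0 0 -1/2

obs A: pose=(8,-2,S) → sL=20/29, sR=20/17, mL=20/29, mR=-10/17
obs B: pose=(-7,2,W) → sL=8, sR=200/73, mL=8, mR=-100/73
sensor matrix S = [[20/29, 20/17], [8, 200/73]]; det S = -270720/35989
solve [mL_A; mL_B] = S·[w00; w01] and [mR_A; mR_B] = S·[w10; w11]:
  w00 = 1, w01 = 0, w10 = 0, w11 = -1/2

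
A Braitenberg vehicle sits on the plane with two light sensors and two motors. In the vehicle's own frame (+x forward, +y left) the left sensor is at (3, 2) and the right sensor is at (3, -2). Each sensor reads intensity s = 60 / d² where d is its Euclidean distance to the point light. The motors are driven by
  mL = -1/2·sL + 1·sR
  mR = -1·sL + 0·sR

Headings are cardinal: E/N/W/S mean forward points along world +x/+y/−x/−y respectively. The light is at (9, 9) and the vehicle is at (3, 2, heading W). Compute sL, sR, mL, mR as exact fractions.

10/27 30/53 545/1431 -10/27

left sensor world pos  = (0, 0); dL² = 162
right sensor world pos = (0, 4); dR² = 106
sL = 60/162 = 10/27
sR = 60/106 = 30/53
mL = -1/2·sL + 1·sR = 545/1431
mR = -1·sL + 0·sR = -10/27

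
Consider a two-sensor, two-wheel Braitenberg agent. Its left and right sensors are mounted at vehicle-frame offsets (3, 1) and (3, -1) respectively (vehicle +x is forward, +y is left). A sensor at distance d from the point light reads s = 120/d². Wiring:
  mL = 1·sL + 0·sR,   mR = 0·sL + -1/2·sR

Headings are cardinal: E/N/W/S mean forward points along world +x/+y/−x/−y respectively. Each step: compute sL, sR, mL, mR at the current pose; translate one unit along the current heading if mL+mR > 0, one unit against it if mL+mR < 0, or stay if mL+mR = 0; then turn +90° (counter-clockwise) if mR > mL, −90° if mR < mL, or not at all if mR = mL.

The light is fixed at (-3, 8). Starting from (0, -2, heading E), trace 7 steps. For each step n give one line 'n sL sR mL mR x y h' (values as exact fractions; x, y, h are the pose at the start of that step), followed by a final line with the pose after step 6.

n=0: pose=(0,-2,E); sL=40/39, sR=120/157; mL=40/39, mR=-60/157; mL+mR=3940/6123 → advance +1; mR−mL=-8620/6123 → turn -1·90°
n=1: pose=(1,-2,S); sL=60/97, sR=60/89; mL=60/97, mR=-30/89; mL+mR=2430/8633 → advance +1; mR−mL=-8250/8633 → turn -1·90°
n=2: pose=(1,-3,W); sL=24/29, sR=120/101; mL=24/29, mR=-60/101; mL+mR=684/2929 → advance +1; mR−mL=-4164/2929 → turn -1·90°
n=3: pose=(0,-3,N); sL=30/17, sR=3/2; mL=30/17, mR=-3/4; mL+mR=69/68 → advance +1; mR−mL=-171/68 → turn -1·90°
n=4: pose=(0,-2,E); sL=40/39, sR=120/157; mL=40/39, mR=-60/157; mL+mR=3940/6123 → advance +1; mR−mL=-8620/6123 → turn -1·90°
n=5: pose=(1,-2,S); sL=60/97, sR=60/89; mL=60/97, mR=-30/89; mL+mR=2430/8633 → advance +1; mR−mL=-8250/8633 → turn -1·90°
n=6: pose=(1,-3,W); sL=24/29, sR=120/101; mL=24/29, mR=-60/101; mL+mR=684/2929 → advance +1; mR−mL=-4164/2929 → turn -1·90°

0 40/39 120/157 40/39 -60/157 0 -2 E
1 60/97 60/89 60/97 -30/89 1 -2 S
2 24/29 120/101 24/29 -60/101 1 -3 W
3 30/17 3/2 30/17 -3/4 0 -3 N
4 40/39 120/157 40/39 -60/157 0 -2 E
5 60/97 60/89 60/97 -30/89 1 -2 S
6 24/29 120/101 24/29 -60/101 1 -3 W
final 0 -3 N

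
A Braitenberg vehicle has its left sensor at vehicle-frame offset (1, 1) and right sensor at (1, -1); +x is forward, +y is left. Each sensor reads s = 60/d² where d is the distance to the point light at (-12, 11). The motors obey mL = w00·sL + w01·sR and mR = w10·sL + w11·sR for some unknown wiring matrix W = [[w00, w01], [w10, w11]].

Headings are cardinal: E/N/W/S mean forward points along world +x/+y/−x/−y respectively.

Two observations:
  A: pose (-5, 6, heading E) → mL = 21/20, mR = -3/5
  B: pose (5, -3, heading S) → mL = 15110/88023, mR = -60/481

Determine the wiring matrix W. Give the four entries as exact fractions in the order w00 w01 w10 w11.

obs A: pose=(-5,6,E) → sL=3/4, sR=3/5, mL=21/20, mR=-3/5
obs B: pose=(5,-3,S) → sL=20/183, sR=60/481, mL=15110/88023, mR=-60/481
sensor matrix S = [[3/4, 3/5], [20/183, 60/481]]; det S = 821/29341
solve [mL_A; mL_B] = S·[w00; w01] and [mR_A; mR_B] = S·[w10; w11]:
  w00 = 1, w01 = 1/2, w10 = 0, w11 = -1

1 1/2 0 -1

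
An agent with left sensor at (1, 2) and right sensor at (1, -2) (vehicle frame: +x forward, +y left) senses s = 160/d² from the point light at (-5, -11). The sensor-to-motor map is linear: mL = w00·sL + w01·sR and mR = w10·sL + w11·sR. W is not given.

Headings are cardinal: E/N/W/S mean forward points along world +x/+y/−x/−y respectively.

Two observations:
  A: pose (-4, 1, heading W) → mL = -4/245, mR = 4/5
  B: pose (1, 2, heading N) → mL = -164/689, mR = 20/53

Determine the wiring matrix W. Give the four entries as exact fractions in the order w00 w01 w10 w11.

obs A: pose=(-4,1,W) → sL=8/5, sR=40/49, mL=-4/245, mR=4/5
obs B: pose=(1,2,N) → sL=40/53, sR=8/13, mL=-164/689, mR=20/53
sensor matrix S = [[8/5, 40/49], [40/53, 8/13]]; det S = 62208/168805
solve [mL_A; mL_B] = S·[w00; w01] and [mR_A; mR_B] = S·[w10; w11]:
  w00 = 1/2, w01 = -1, w10 = 1/2, w11 = 0

1/2 -1 1/2 0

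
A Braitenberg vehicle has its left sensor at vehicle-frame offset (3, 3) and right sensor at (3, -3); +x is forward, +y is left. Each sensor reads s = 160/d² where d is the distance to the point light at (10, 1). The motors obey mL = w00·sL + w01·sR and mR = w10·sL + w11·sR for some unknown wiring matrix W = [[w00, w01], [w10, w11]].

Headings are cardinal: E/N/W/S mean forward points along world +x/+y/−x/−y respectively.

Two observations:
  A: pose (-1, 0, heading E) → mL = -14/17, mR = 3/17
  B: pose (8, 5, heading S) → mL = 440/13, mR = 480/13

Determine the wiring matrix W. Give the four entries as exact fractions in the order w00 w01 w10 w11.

obs A: pose=(-1,0,E) → sL=40/17, sR=2, mL=-14/17, mR=3/17
obs B: pose=(8,5,S) → sL=80, sR=80/13, mL=440/13, mR=480/13
sensor matrix S = [[40/17, 2], [80, 80/13]]; det S = -32160/221
solve [mL_A; mL_B] = S·[w00; w01] and [mR_A; mR_B] = S·[w10; w11]:
  w00 = 1/2, w01 = -1, w10 = 1/2, w11 = -1/2

1/2 -1 1/2 -1/2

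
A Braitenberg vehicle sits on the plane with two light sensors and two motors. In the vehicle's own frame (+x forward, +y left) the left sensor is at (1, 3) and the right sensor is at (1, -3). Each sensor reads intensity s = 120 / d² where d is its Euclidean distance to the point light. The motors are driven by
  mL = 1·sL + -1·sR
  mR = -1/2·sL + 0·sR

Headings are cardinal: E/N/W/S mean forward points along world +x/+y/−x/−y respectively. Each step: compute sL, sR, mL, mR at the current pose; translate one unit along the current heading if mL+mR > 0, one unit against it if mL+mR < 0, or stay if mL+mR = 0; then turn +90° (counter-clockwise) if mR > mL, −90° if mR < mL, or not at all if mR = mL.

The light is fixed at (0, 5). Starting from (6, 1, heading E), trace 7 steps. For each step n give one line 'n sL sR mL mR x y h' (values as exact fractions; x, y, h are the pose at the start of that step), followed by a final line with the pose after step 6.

0 12/5 60/49 288/245 -6/5 6 1 E
1 120/89 120/29 -7200/2581 -60/89 5 1 S
2 10/3 5/3 5/3 -5/3 5 2 E
3 3/2 6 -9/2 -3/4 5 2 S
4 120/37 120/61 2880/2257 -60/37 5 3 E
5 60/29 12 -288/29 -30/29 4 3 S
6 120/29 120/41 1440/1189 -60/29 4 4 E
final 3 4 S

n=0: pose=(6,1,E); sL=12/5, sR=60/49; mL=288/245, mR=-6/5; mL+mR=-6/245 → advance -1; mR−mL=-582/245 → turn -1·90°
n=1: pose=(5,1,S); sL=120/89, sR=120/29; mL=-7200/2581, mR=-60/89; mL+mR=-8940/2581 → advance -1; mR−mL=5460/2581 → turn +1·90°
n=2: pose=(5,2,E); sL=10/3, sR=5/3; mL=5/3, mR=-5/3; mL+mR=0 → advance +0; mR−mL=-10/3 → turn -1·90°
n=3: pose=(5,2,S); sL=3/2, sR=6; mL=-9/2, mR=-3/4; mL+mR=-21/4 → advance -1; mR−mL=15/4 → turn +1·90°
n=4: pose=(5,3,E); sL=120/37, sR=120/61; mL=2880/2257, mR=-60/37; mL+mR=-780/2257 → advance -1; mR−mL=-6540/2257 → turn -1·90°
n=5: pose=(4,3,S); sL=60/29, sR=12; mL=-288/29, mR=-30/29; mL+mR=-318/29 → advance -1; mR−mL=258/29 → turn +1·90°
n=6: pose=(4,4,E); sL=120/29, sR=120/41; mL=1440/1189, mR=-60/29; mL+mR=-1020/1189 → advance -1; mR−mL=-3900/1189 → turn -1·90°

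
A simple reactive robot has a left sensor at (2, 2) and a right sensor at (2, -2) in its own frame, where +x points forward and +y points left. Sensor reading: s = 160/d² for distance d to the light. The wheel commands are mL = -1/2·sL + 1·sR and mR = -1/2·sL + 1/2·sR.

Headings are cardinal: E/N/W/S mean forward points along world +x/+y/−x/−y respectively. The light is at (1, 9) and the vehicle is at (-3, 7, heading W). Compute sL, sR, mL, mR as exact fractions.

left sensor world pos  = (-5, 5); dL² = 52
right sensor world pos = (-5, 9); dR² = 36
sL = 160/52 = 40/13
sR = 160/36 = 40/9
mL = -1/2·sL + 1·sR = 340/117
mR = -1/2·sL + 1/2·sR = 80/117

40/13 40/9 340/117 80/117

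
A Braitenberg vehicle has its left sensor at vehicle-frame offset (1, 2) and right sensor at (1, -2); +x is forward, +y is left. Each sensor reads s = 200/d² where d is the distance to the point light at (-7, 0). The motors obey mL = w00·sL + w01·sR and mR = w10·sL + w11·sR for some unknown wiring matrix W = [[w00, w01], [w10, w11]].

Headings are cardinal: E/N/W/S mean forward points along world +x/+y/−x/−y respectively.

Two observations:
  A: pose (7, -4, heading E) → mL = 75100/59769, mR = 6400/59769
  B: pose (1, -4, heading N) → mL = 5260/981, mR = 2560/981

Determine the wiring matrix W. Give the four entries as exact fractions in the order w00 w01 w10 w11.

obs A: pose=(7,-4,E) → sL=200/229, sR=200/261, mL=75100/59769, mR=6400/59769
obs B: pose=(1,-4,N) → sL=40/9, sR=200/109, mL=5260/981, mR=2560/981
sensor matrix S = [[200/229, 200/261], [40/9, 200/109]]; det S = -105728000/58633389
solve [mL_A; mL_B] = S·[w00; w01] and [mR_A; mR_B] = S·[w10; w11]:
  w00 = 1, w01 = 1/2, w10 = 1, w11 = -1

1 1/2 1 -1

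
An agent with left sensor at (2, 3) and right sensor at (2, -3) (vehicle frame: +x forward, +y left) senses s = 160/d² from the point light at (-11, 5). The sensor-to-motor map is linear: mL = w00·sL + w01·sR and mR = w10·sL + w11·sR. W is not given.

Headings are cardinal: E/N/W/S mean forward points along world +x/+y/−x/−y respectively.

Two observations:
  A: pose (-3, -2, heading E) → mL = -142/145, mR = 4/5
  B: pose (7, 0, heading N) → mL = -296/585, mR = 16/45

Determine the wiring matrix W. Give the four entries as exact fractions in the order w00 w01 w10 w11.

obs A: pose=(-3,-2,E) → sL=40/29, sR=4/5, mL=-142/145, mR=4/5
obs B: pose=(7,0,N) → sL=80/117, sR=16/45, mL=-296/585, mR=16/45
sensor matrix S = [[40/29, 4/5], [80/117, 16/45]]; det S = -64/1131
solve [mL_A; mL_B] = S·[w00; w01] and [mR_A; mR_B] = S·[w10; w11]:
  w00 = -1, w01 = 1/2, w10 = 0, w11 = 1

-1 1/2 0 1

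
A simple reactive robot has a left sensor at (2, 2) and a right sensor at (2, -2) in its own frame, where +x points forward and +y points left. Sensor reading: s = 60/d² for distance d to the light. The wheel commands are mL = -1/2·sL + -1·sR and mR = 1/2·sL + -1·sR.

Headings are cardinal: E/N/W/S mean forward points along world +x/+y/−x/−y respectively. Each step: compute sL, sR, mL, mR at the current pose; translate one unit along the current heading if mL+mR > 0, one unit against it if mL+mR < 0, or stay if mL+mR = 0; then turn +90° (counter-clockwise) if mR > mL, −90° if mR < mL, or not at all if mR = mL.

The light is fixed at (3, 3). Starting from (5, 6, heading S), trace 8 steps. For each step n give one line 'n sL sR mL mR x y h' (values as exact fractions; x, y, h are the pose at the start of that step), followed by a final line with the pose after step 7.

0 60/17 60 -1050/17 -990/17 5 6 S
1 15/13 3 -93/26 -63/26 5 7 E
2 60/37 4/3 -238/111 -58/111 4 7 N
3 30 30/13 -225/13 165/13 4 6 W
4 60/17 60 -1050/17 -990/17 5 6 S
5 15/13 3 -93/26 -63/26 5 7 E
6 60/37 4/3 -238/111 -58/111 4 7 N
7 30 30/13 -225/13 165/13 4 6 W
final 5 6 S

n=0: pose=(5,6,S); sL=60/17, sR=60; mL=-1050/17, mR=-990/17; mL+mR=-120 → advance -1; mR−mL=60/17 → turn +1·90°
n=1: pose=(5,7,E); sL=15/13, sR=3; mL=-93/26, mR=-63/26; mL+mR=-6 → advance -1; mR−mL=15/13 → turn +1·90°
n=2: pose=(4,7,N); sL=60/37, sR=4/3; mL=-238/111, mR=-58/111; mL+mR=-8/3 → advance -1; mR−mL=60/37 → turn +1·90°
n=3: pose=(4,6,W); sL=30, sR=30/13; mL=-225/13, mR=165/13; mL+mR=-60/13 → advance -1; mR−mL=30 → turn +1·90°
n=4: pose=(5,6,S); sL=60/17, sR=60; mL=-1050/17, mR=-990/17; mL+mR=-120 → advance -1; mR−mL=60/17 → turn +1·90°
n=5: pose=(5,7,E); sL=15/13, sR=3; mL=-93/26, mR=-63/26; mL+mR=-6 → advance -1; mR−mL=15/13 → turn +1·90°
n=6: pose=(4,7,N); sL=60/37, sR=4/3; mL=-238/111, mR=-58/111; mL+mR=-8/3 → advance -1; mR−mL=60/37 → turn +1·90°
n=7: pose=(4,6,W); sL=30, sR=30/13; mL=-225/13, mR=165/13; mL+mR=-60/13 → advance -1; mR−mL=30 → turn +1·90°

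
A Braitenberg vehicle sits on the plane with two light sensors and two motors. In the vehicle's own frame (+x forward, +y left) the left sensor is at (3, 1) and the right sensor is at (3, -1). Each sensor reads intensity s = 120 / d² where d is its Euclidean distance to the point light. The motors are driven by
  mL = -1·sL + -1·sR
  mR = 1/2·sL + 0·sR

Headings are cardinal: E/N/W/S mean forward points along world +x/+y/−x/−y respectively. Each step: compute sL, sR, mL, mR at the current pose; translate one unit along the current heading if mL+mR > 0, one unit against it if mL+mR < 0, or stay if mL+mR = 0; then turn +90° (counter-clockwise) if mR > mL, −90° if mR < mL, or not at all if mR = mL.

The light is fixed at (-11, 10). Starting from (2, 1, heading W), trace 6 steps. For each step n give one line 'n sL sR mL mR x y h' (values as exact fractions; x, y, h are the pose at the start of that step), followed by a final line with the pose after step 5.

n=0: pose=(2,1,W); sL=3/5, sR=30/41; mL=-273/205, mR=3/10; mL+mR=-423/410 → advance -1; mR−mL=669/410 → turn +1·90°
n=1: pose=(3,1,S); sL=40/123, sR=120/313; mL=-27280/38499, mR=20/123; mL+mR=-21020/38499 → advance -1; mR−mL=11180/12833 → turn +1·90°
n=2: pose=(3,2,E); sL=60/169, sR=12/37; mL=-4248/6253, mR=30/169; mL+mR=-3138/6253 → advance -1; mR−mL=5358/6253 → turn +1·90°
n=3: pose=(2,2,N); sL=120/169, sR=120/221; mL=-3600/2873, mR=60/169; mL+mR=-2580/2873 → advance -1; mR−mL=4620/2873 → turn +1·90°
n=4: pose=(2,1,W); sL=3/5, sR=30/41; mL=-273/205, mR=3/10; mL+mR=-423/410 → advance -1; mR−mL=669/410 → turn +1·90°
n=5: pose=(3,1,S); sL=40/123, sR=120/313; mL=-27280/38499, mR=20/123; mL+mR=-21020/38499 → advance -1; mR−mL=11180/12833 → turn +1·90°

0 3/5 30/41 -273/205 3/10 2 1 W
1 40/123 120/313 -27280/38499 20/123 3 1 S
2 60/169 12/37 -4248/6253 30/169 3 2 E
3 120/169 120/221 -3600/2873 60/169 2 2 N
4 3/5 30/41 -273/205 3/10 2 1 W
5 40/123 120/313 -27280/38499 20/123 3 1 S
final 3 2 E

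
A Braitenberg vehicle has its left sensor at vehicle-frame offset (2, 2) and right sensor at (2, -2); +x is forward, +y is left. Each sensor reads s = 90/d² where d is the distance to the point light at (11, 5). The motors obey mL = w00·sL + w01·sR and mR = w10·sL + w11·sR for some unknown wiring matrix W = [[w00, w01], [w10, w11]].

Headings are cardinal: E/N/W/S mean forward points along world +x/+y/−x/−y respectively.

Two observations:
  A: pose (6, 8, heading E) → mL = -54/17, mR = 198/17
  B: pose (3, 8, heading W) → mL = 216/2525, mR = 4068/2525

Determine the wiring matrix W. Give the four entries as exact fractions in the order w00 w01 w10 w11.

obs A: pose=(6,8,E) → sL=45/17, sR=9, mL=-54/17, mR=198/17
obs B: pose=(3,8,W) → sL=90/101, sR=18/25, mL=216/2525, mR=4068/2525
sensor matrix S = [[45/17, 9], [90/101, 18/25]]; det S = -52488/8585
solve [mL_A; mL_B] = S·[w00; w01] and [mR_A; mR_B] = S·[w10; w11]:
  w00 = 1/2, w01 = -1/2, w10 = 1, w11 = 1

1/2 -1/2 1 1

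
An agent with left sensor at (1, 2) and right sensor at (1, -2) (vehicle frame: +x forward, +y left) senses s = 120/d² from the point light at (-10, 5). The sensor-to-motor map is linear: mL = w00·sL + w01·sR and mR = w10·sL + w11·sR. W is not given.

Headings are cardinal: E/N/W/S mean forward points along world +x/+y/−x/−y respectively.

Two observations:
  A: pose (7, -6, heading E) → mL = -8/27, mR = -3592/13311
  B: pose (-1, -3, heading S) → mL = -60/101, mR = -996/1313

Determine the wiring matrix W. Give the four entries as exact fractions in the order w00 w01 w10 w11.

-1 0 -1/2 -1/2

obs A: pose=(7,-6,E) → sL=8/27, sR=120/493, mL=-8/27, mR=-3592/13311
obs B: pose=(-1,-3,S) → sL=60/101, sR=12/13, mL=-60/101, mR=-996/1313
sensor matrix S = [[8/27, 120/493], [60/101, 12/13]]; det S = 750976/5825781
solve [mL_A; mL_B] = S·[w00; w01] and [mR_A; mR_B] = S·[w10; w11]:
  w00 = -1, w01 = 0, w10 = -1/2, w11 = -1/2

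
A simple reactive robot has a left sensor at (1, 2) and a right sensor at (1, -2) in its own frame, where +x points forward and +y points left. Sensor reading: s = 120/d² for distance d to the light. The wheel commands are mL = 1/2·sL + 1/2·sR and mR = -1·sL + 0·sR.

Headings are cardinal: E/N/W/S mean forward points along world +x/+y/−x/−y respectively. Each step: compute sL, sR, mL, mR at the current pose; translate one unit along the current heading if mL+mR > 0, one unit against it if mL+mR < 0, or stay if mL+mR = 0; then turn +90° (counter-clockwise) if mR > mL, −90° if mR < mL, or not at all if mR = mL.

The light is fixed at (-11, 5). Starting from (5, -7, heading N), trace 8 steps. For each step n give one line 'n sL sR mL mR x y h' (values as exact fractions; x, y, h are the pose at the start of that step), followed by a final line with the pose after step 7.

n=0: pose=(5,-7,N); sL=120/317, sR=24/89; mL=9144/28213, mR=-120/317; mL+mR=-1536/28213 → advance -1; mR−mL=-19824/28213 → turn -1·90°
n=1: pose=(5,-8,E); sL=12/41, sR=60/257; mL=2772/10537, mR=-12/41; mL+mR=-312/10537 → advance -1; mR−mL=-5856/10537 → turn -1·90°
n=2: pose=(4,-8,S); sL=24/97, sR=24/73; mL=2040/7081, mR=-24/97; mL+mR=288/7081 → advance +1; mR−mL=-3792/7081 → turn -1·90°
n=3: pose=(4,-9,W); sL=30/113, sR=6/17; mL=594/1921, mR=-30/113; mL+mR=84/1921 → advance +1; mR−mL=-1104/1921 → turn -1·90°
n=4: pose=(3,-9,N); sL=120/313, sR=24/85; mL=8856/26605, mR=-120/313; mL+mR=-1344/26605 → advance -1; mR−mL=-19056/26605 → turn -1·90°
n=5: pose=(3,-10,E); sL=60/197, sR=60/257; mL=13620/50629, mR=-60/197; mL+mR=-1800/50629 → advance -1; mR−mL=-29040/50629 → turn -1·90°
n=6: pose=(2,-10,S); sL=120/481, sR=120/377; mL=3960/13949, mR=-120/481; mL+mR=480/13949 → advance +1; mR−mL=-7440/13949 → turn -1·90°
n=7: pose=(2,-11,W); sL=10/39, sR=6/17; mL=202/663, mR=-10/39; mL+mR=32/663 → advance +1; mR−mL=-124/221 → turn -1·90°

0 120/317 24/89 9144/28213 -120/317 5 -7 N
1 12/41 60/257 2772/10537 -12/41 5 -8 E
2 24/97 24/73 2040/7081 -24/97 4 -8 S
3 30/113 6/17 594/1921 -30/113 4 -9 W
4 120/313 24/85 8856/26605 -120/313 3 -9 N
5 60/197 60/257 13620/50629 -60/197 3 -10 E
6 120/481 120/377 3960/13949 -120/481 2 -10 S
7 10/39 6/17 202/663 -10/39 2 -11 W
final 1 -11 N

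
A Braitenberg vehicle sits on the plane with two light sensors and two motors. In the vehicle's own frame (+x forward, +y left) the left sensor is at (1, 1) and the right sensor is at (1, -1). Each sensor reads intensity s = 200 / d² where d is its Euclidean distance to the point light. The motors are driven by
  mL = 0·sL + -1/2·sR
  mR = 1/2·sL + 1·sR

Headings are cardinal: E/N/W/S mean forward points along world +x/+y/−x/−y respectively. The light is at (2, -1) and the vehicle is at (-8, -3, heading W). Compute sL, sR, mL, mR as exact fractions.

left sensor world pos  = (-9, -4); dL² = 130
right sensor world pos = (-9, -2); dR² = 122
sL = 200/130 = 20/13
sR = 200/122 = 100/61
mL = 0·sL + -1/2·sR = -50/61
mR = 1/2·sL + 1·sR = 1910/793

20/13 100/61 -50/61 1910/793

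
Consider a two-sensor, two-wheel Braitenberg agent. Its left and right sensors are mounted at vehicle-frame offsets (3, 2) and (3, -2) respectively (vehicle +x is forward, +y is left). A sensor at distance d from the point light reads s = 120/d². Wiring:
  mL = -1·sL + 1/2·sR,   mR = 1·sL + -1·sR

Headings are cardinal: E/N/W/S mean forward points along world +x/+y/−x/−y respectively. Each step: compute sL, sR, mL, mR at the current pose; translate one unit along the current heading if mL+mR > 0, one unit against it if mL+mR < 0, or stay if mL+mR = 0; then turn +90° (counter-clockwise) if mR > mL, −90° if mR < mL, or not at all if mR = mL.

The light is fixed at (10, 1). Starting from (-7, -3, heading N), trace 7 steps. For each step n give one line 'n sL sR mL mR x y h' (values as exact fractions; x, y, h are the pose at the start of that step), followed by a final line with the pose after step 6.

n=0: pose=(-7,-3,N); sL=60/181, sR=60/113; mL=-1350/20453, mR=-4080/20453; mL+mR=-30/113 → advance -1; mR−mL=-2730/20453 → turn -1·90°
n=1: pose=(-7,-4,E); sL=24/41, sR=24/49; mL=-684/2009, mR=192/2009; mL+mR=-12/49 → advance -1; mR−mL=876/2009 → turn +1·90°
n=2: pose=(-8,-4,N); sL=30/101, sR=6/13; mL=-87/1313, mR=-216/1313; mL+mR=-3/13 → advance -1; mR−mL=-129/1313 → turn -1·90°
n=3: pose=(-8,-5,E); sL=120/241, sR=120/289; mL=-20220/69649, mR=5760/69649; mL+mR=-60/289 → advance -1; mR−mL=25980/69649 → turn +1·90°
n=4: pose=(-9,-5,N); sL=4/15, sR=60/149; mL=-146/2235, mR=-304/2235; mL+mR=-30/149 → advance -1; mR−mL=-158/2235 → turn -1·90°
n=5: pose=(-9,-6,E); sL=120/281, sR=120/337; mL=-23580/94697, mR=6720/94697; mL+mR=-60/337 → advance -1; mR−mL=30300/94697 → turn +1·90°
n=6: pose=(-10,-6,N); sL=6/25, sR=6/17; mL=-27/425, mR=-48/425; mL+mR=-3/17 → advance -1; mR−mL=-21/425 → turn -1·90°

0 60/181 60/113 -1350/20453 -4080/20453 -7 -3 N
1 24/41 24/49 -684/2009 192/2009 -7 -4 E
2 30/101 6/13 -87/1313 -216/1313 -8 -4 N
3 120/241 120/289 -20220/69649 5760/69649 -8 -5 E
4 4/15 60/149 -146/2235 -304/2235 -9 -5 N
5 120/281 120/337 -23580/94697 6720/94697 -9 -6 E
6 6/25 6/17 -27/425 -48/425 -10 -6 N
final -10 -7 E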